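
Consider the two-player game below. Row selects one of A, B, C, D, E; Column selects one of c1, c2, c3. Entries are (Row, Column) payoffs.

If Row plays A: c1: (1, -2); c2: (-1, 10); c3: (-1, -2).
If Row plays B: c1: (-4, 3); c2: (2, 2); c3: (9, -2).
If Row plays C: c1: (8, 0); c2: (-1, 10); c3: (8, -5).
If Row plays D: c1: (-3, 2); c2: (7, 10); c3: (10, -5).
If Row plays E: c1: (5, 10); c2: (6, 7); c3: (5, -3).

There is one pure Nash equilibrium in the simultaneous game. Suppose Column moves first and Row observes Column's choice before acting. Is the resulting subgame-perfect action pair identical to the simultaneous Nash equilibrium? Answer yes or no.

yes

Row best-responds to each possible Column move:
- c1: BR = C, leader payoff 0.
- c2: BR = D, leader payoff 10.
- c3: BR = D, leader payoff -5.
Maximizing over 0, 10, -5, Column chooses c2. Subgame-perfect outcome: (D, c2) with payoffs (7, 10).
Under simultaneous play:
Row's best replies: c1→C; c2→D; c3→D.
Column's best replies: A→c2; B→c1; C→c2; D→c2; E→c1.
The unique mutual best reply is (D, c2), giving (7, 10).
Sequential outcome (D, c2) coincides with the Nash profile (D, c2).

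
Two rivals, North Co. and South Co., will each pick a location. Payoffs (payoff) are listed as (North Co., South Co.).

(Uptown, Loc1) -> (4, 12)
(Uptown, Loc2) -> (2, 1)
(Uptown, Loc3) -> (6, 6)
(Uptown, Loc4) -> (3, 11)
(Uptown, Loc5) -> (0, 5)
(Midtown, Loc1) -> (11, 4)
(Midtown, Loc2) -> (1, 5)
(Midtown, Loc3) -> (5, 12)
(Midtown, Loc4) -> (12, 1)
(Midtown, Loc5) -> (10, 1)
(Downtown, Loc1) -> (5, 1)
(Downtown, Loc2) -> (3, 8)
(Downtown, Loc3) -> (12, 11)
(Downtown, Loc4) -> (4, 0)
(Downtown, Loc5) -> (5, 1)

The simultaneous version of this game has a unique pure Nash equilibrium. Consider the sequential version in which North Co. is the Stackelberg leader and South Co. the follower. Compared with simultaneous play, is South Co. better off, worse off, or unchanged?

unchanged

Solve by backward induction (North Co. leads).
- Uptown: BR = Loc1, leader payoff 4.
- Midtown: BR = Loc3, leader payoff 5.
- Downtown: BR = Loc3, leader payoff 12.
Maximizing over 4, 5, 12, North Co. chooses Downtown. Subgame-perfect outcome: (Downtown, Loc3) with payoffs (12, 11).
Under simultaneous play:
North Co.'s best replies: Loc1→Midtown; Loc2→Downtown; Loc3→Downtown; Loc4→Midtown; Loc5→Midtown.
South Co.'s best replies: Uptown→Loc1; Midtown→Loc3; Downtown→Loc3.
Only (Downtown, Loc3) has each player best-responding; Nash payoffs (12, 11).
South Co. earns 11 sequentially versus 11 at the Nash outcome: unchanged.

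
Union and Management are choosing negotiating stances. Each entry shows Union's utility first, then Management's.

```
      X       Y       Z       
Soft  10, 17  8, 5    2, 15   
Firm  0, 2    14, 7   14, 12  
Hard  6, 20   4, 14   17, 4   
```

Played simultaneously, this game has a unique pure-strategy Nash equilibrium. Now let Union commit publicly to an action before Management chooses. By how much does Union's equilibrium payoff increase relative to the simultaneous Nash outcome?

Solve by backward induction (Union leads).
- Soft → Management plays X (best of 17, 5, 15); Union gets 10.
- Firm → Management plays Z (best of 2, 7, 12); Union gets 14.
- Hard → Management plays X (best of 20, 14, 4); Union gets 6.
Among 10, 14, 6, the best is 14 at Firm. Subgame-perfect outcome: (Firm, Z) with payoffs (14, 12).
Now find the simultaneous Nash equilibrium.
Union's best replies: X→Soft; Y→Firm; Z→Hard.
Management's best replies: Soft→X; Firm→Z; Hard→X.
The unique mutual best reply is (Soft, X), giving (10, 17).
Union's commitment gain: 14 − 10 = 4.

4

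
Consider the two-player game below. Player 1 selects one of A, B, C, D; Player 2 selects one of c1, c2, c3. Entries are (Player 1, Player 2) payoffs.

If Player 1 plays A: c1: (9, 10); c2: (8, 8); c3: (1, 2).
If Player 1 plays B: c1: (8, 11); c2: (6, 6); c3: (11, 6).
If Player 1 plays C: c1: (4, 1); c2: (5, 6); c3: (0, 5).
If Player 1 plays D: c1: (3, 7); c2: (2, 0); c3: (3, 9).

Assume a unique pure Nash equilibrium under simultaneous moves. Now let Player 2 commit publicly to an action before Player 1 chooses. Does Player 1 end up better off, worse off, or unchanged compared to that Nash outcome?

unchanged

Work backward from Player 1's decision.
- c1: BR = A, leader payoff 10.
- c2: BR = A, leader payoff 8.
- c3: BR = B, leader payoff 6.
Among 10, 8, 6, the best is 10 at c1. Subgame-perfect outcome: (A, c1) with payoffs (9, 10).
For the simultaneous game, intersect best replies.
Player 1's best replies: c1→A; c2→A; c3→B.
Player 2's best replies: A→c1; B→c1; C→c2; D→c3.
The unique mutual best reply is (A, c1), giving (9, 10).
Player 1 earns 9 sequentially versus 9 at the Nash outcome: unchanged.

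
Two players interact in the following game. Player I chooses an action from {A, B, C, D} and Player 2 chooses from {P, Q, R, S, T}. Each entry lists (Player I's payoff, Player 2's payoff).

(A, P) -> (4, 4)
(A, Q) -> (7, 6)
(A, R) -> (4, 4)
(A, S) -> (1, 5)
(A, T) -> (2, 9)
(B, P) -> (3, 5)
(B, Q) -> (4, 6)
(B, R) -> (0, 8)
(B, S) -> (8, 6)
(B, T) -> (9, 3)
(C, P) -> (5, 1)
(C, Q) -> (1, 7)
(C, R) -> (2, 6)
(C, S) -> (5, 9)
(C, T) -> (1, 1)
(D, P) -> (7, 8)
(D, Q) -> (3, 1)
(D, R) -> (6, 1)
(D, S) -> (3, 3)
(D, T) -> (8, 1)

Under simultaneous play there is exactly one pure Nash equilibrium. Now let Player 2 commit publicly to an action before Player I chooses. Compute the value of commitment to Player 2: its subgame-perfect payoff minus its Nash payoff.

Work backward from Player I's decision.
- P → Player I plays D (best of 4, 3, 5, 7); Player 2 gets 8.
- Q → Player I plays A (best of 7, 4, 1, 3); Player 2 gets 6.
- R → Player I plays D (best of 4, 0, 2, 6); Player 2 gets 1.
- S → Player I plays B (best of 1, 8, 5, 3); Player 2 gets 6.
- T → Player I plays B (best of 2, 9, 1, 8); Player 2 gets 3.
Maximizing over 8, 6, 1, 6, 3, Player 2 chooses P. Subgame-perfect outcome: (D, P) with payoffs (7, 8).
For the simultaneous game, intersect best replies.
Player I's best replies: P→D; Q→A; R→D; S→B; T→B.
Player 2's best replies: A→T; B→R; C→S; D→P.
The unique mutual best reply is (D, P), giving (7, 8).
Player 2's commitment gain: 8 − 8 = 0.

0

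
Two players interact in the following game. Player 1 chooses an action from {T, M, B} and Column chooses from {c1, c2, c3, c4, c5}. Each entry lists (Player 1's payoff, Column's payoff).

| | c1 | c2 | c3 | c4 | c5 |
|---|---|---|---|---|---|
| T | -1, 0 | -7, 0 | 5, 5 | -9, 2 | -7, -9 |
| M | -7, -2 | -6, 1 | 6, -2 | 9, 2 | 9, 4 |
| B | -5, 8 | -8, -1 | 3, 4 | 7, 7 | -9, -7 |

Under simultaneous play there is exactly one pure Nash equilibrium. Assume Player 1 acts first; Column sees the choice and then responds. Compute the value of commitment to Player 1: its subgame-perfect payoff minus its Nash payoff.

0

Backward induction with Player 1 moving first.
- T: Column compares 0, 0, 5, 2, -9 and picks c3; Player 1 would get 5.
- M: Column compares -2, 1, -2, 2, 4 and picks c5; Player 1 would get 9.
- B: Column compares 8, -1, 4, 7, -7 and picks c1; Player 1 would get -5.
Player 1's induced payoffs are 5, 9, -5, so Player 1 commits to M. Subgame-perfect outcome: (M, c5) with payoffs (9, 4).
Now find the simultaneous Nash equilibrium.
Player 1's best replies: c1→T; c2→M; c3→M; c4→M; c5→M.
Column's best replies: T→c3; M→c5; B→c1.
The unique mutual best reply is (M, c5), giving (9, 4).
Player 1's commitment gain: 9 − 9 = 0.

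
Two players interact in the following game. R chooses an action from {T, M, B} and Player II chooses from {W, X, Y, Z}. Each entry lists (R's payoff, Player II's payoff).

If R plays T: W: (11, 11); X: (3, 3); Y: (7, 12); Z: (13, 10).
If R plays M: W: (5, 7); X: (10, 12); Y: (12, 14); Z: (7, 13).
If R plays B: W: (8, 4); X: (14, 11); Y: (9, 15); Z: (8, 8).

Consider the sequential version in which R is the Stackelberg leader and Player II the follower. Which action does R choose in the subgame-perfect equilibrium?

M

Player II best-responds to each possible R move:
- T: BR = Y, leader payoff 7.
- M: BR = Y, leader payoff 12.
- B: BR = Y, leader payoff 9.
Maximizing over 7, 12, 9, R chooses M. Subgame-perfect outcome: (M, Y) with payoffs (12, 14).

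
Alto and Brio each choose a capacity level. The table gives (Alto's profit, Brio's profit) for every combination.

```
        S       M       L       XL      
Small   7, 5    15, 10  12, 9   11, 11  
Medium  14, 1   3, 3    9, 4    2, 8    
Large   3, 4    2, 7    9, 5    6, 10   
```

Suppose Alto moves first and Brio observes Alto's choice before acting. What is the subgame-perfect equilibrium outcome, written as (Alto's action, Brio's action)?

(Small, XL)

Brio best-responds to each possible Alto move:
- Small: Brio compares 5, 10, 9, 11 and picks XL; Alto would get 11.
- Medium: Brio compares 1, 3, 4, 8 and picks XL; Alto would get 2.
- Large: Brio compares 4, 7, 5, 10 and picks XL; Alto would get 6.
Among 11, 2, 6, the best is 11 at Small. Subgame-perfect outcome: (Small, XL) with payoffs (11, 11).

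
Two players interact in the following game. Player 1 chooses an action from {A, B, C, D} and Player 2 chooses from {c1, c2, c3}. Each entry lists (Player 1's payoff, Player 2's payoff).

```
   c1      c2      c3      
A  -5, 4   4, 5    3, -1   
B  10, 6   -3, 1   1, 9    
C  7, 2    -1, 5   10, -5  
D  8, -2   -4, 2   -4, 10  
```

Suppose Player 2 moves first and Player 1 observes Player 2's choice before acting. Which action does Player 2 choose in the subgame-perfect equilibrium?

Solve by backward induction (Player 2 leads).
- c1: BR = B, leader payoff 6.
- c2: BR = A, leader payoff 5.
- c3: BR = C, leader payoff -5.
Maximizing over 6, 5, -5, Player 2 chooses c1. Subgame-perfect outcome: (B, c1) with payoffs (10, 6).

c1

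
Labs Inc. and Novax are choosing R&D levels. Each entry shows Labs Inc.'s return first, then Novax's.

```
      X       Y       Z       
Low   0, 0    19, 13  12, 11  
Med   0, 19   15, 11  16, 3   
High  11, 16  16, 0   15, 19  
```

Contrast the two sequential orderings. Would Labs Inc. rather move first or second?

If Labs Inc. leads: Novax's best replies are Low→Y, Med→X, High→Z; Labs Inc.'s induced payoffs 19, 0, 15; outcome (Low, Y), payoffs (19, 13).
If Novax leads: Labs Inc.'s best replies are X→High, Y→Low, Z→Med; Novax's induced payoffs 16, 13, 3; outcome (High, X), payoffs (11, 16).
Labs Inc. gets 19 moving first and 11 moving second, so Labs Inc. prefers to move first.

first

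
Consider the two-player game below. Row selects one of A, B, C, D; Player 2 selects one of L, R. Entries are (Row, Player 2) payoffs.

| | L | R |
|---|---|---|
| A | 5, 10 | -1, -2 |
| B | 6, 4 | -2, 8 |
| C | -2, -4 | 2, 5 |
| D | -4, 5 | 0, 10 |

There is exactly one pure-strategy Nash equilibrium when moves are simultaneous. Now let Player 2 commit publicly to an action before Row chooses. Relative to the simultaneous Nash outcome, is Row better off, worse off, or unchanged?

Work backward from Row's decision.
- L: BR = B, leader payoff 4.
- R: BR = C, leader payoff 5.
Player 2's induced payoffs are 4, 5, so Player 2 commits to R. Subgame-perfect outcome: (C, R) with payoffs (2, 5).
For the simultaneous game, intersect best replies.
Row's best replies: L→B; R→C.
Player 2's best replies: A→L; B→R; C→R; D→R.
The unique mutual best reply is (C, R), giving (2, 5).
Row earns 2 sequentially versus 2 at the Nash outcome: unchanged.

unchanged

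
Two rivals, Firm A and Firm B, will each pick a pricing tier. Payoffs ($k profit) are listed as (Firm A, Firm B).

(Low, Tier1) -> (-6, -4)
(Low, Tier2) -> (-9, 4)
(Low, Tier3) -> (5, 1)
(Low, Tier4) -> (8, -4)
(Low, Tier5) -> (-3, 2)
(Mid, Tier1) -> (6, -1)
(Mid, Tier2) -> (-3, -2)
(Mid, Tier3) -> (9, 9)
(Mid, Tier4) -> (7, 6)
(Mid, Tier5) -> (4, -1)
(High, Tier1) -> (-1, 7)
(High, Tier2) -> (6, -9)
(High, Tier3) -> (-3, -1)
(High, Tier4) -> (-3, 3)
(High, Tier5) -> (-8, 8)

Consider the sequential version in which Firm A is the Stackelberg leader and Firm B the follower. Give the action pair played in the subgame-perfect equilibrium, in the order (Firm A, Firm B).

Backward induction with Firm A moving first.
- Low: Firm B compares -4, 4, 1, -4, 2 and picks Tier2; Firm A would get -9.
- Mid: Firm B compares -1, -2, 9, 6, -1 and picks Tier3; Firm A would get 9.
- High: Firm B compares 7, -9, -1, 3, 8 and picks Tier5; Firm A would get -8.
Maximizing over -9, 9, -8, Firm A chooses Mid. Subgame-perfect outcome: (Mid, Tier3) with payoffs (9, 9).

(Mid, Tier3)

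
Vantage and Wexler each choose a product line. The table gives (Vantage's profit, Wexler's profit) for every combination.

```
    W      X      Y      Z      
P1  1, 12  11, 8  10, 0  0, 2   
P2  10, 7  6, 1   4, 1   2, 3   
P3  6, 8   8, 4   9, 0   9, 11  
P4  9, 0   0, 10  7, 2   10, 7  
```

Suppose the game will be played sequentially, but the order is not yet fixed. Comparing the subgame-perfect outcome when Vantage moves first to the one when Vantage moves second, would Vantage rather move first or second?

If Vantage leads: Wexler's best replies are P1→W, P2→W, P3→Z, P4→X; Vantage's induced payoffs 1, 10, 9, 0; outcome (P2, W), payoffs (10, 7).
If Wexler leads: Vantage's best replies are W→P2, X→P1, Y→P1, Z→P4; Wexler's induced payoffs 7, 8, 0, 7; outcome (P1, X), payoffs (11, 8).
Vantage gets 10 moving first and 11 moving second, so Vantage prefers to move second.

second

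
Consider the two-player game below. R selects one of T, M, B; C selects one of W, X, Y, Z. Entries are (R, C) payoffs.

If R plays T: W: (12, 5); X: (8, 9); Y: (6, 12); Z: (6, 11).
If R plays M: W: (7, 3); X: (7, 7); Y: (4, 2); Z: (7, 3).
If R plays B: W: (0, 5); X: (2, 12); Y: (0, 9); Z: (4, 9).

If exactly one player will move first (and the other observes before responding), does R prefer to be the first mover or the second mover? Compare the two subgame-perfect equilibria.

If R leads: C's best replies are T→Y, M→X, B→X; R's induced payoffs 6, 7, 2; outcome (M, X), payoffs (7, 7).
If C leads: R's best replies are W→T, X→T, Y→T, Z→M; C's induced payoffs 5, 9, 12, 3; outcome (T, Y), payoffs (6, 12).
R gets 7 moving first and 6 moving second, so R prefers to move first.

first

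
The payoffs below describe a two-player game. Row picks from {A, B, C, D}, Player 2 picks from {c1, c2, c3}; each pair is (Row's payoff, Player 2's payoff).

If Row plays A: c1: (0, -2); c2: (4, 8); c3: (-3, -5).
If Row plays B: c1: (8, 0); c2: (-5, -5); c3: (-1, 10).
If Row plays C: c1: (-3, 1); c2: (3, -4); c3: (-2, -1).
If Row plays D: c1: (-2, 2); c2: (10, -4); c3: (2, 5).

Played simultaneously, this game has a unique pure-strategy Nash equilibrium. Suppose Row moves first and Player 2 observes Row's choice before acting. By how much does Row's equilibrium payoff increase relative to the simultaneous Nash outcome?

Solve by backward induction (Row leads).
- A: Player 2 compares -2, 8, -5 and picks c2; Row would get 4.
- B: Player 2 compares 0, -5, 10 and picks c3; Row would get -1.
- C: Player 2 compares 1, -4, -1 and picks c1; Row would get -3.
- D: Player 2 compares 2, -4, 5 and picks c3; Row would get 2.
Row's induced payoffs are 4, -1, -3, 2, so Row commits to A. Subgame-perfect outcome: (A, c2) with payoffs (4, 8).
For the simultaneous game, intersect best replies.
Row's best replies: c1→B; c2→D; c3→D.
Player 2's best replies: A→c2; B→c3; C→c1; D→c3.
Only (D, c3) has each player best-responding; Nash payoffs (2, 5).
Row's commitment gain: 4 − 2 = 2.

2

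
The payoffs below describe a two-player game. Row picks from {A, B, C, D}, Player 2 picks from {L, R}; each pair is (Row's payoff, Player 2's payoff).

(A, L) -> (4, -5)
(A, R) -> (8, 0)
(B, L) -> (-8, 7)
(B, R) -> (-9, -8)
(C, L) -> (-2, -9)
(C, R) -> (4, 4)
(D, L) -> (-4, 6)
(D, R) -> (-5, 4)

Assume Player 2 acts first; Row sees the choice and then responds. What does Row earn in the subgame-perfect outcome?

8

Backward induction with Player 2 moving first.
- L: BR = A, leader payoff -5.
- R: BR = A, leader payoff 0.
Player 2's induced payoffs are -5, 0, so Player 2 commits to R. Subgame-perfect outcome: (A, R) with payoffs (8, 0).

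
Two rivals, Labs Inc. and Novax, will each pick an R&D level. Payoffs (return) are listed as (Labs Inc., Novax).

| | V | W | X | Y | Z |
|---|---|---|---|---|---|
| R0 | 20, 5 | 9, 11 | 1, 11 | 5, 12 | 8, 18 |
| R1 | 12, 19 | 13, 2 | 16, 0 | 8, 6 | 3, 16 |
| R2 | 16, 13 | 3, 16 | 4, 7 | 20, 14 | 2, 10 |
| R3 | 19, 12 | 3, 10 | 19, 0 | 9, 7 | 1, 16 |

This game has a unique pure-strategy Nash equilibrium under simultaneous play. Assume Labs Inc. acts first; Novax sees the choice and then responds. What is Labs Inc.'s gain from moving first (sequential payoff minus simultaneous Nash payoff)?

Work backward from Novax's decision.
- R0 → Novax plays Z (best of 5, 11, 11, 12, 18); Labs Inc. gets 8.
- R1 → Novax plays V (best of 19, 2, 0, 6, 16); Labs Inc. gets 12.
- R2 → Novax plays W (best of 13, 16, 7, 14, 10); Labs Inc. gets 3.
- R3 → Novax plays Z (best of 12, 10, 0, 7, 16); Labs Inc. gets 1.
Among 8, 12, 3, 1, the best is 12 at R1. Subgame-perfect outcome: (R1, V) with payoffs (12, 19).
For the simultaneous game, intersect best replies.
Labs Inc.'s best replies: V→R0; W→R1; X→R3; Y→R2; Z→R0.
Novax's best replies: R0→Z; R1→V; R2→W; R3→Z.
The unique mutual best reply is (R0, Z), giving (8, 18).
Labs Inc.'s commitment gain: 12 − 8 = 4.

4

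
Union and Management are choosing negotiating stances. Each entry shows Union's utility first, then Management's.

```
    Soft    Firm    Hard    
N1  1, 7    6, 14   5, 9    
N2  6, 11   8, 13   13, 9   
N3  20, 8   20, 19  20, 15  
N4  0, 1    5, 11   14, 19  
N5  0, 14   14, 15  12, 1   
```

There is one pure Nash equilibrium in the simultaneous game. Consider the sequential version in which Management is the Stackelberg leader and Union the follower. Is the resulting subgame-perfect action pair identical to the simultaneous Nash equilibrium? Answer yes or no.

yes

Backward induction with Management moving first.
- Soft: BR = N3, leader payoff 8.
- Firm: BR = N3, leader payoff 19.
- Hard: BR = N3, leader payoff 15.
Maximizing over 8, 19, 15, Management chooses Firm. Subgame-perfect outcome: (N3, Firm) with payoffs (20, 19).
Under simultaneous play:
Union's best replies: Soft→N3; Firm→N3; Hard→N3.
Management's best replies: N1→Firm; N2→Firm; N3→Firm; N4→Hard; N5→Firm.
Only (N3, Firm) has each player best-responding; Nash payoffs (20, 19).
Sequential outcome (N3, Firm) coincides with the Nash profile (N3, Firm).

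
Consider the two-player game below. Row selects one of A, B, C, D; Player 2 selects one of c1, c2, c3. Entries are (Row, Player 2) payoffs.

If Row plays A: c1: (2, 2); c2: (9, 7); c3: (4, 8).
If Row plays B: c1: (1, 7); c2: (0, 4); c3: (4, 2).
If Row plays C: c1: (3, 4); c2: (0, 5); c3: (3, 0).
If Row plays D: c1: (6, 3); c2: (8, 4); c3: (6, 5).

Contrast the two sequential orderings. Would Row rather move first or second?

second

If Row leads: Player 2's best replies are A→c3, B→c1, C→c2, D→c3; Row's induced payoffs 4, 1, 0, 6; outcome (D, c3), payoffs (6, 5).
If Player 2 leads: Row's best replies are c1→D, c2→A, c3→D; Player 2's induced payoffs 3, 7, 5; outcome (A, c2), payoffs (9, 7).
Row gets 6 moving first and 9 moving second, so Row prefers to move second.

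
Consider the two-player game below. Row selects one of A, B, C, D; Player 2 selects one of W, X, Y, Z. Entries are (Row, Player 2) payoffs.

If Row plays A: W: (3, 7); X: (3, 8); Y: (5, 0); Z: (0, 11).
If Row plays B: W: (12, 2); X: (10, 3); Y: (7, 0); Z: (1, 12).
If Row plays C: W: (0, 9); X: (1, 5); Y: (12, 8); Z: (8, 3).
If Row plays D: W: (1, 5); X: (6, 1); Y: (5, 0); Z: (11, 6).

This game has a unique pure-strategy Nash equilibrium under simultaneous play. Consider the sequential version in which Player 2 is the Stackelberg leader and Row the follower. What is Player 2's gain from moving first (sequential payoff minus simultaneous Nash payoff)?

2

Row best-responds to each possible Player 2 move:
- W: BR = B, leader payoff 2.
- X: BR = B, leader payoff 3.
- Y: BR = C, leader payoff 8.
- Z: BR = D, leader payoff 6.
Player 2's induced payoffs are 2, 3, 8, 6, so Player 2 commits to Y. Subgame-perfect outcome: (C, Y) with payoffs (12, 8).
For the simultaneous game, intersect best replies.
Row's best replies: W→B; X→B; Y→C; Z→D.
Player 2's best replies: A→Z; B→Z; C→W; D→Z.
The unique mutual best reply is (D, Z), giving (11, 6).
Player 2's commitment gain: 8 − 6 = 2.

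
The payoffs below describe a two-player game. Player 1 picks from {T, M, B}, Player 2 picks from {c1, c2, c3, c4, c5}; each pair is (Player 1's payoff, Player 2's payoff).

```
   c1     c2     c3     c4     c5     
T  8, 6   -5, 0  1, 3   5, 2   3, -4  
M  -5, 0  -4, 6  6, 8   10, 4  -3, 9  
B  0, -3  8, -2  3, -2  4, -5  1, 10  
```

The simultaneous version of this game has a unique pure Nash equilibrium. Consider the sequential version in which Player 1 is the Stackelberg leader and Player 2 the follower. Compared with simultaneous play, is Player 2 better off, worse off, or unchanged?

Work backward from Player 2's decision.
- T: BR = c1, leader payoff 8.
- M: BR = c5, leader payoff -3.
- B: BR = c5, leader payoff 1.
Among 8, -3, 1, the best is 8 at T. Subgame-perfect outcome: (T, c1) with payoffs (8, 6).
For the simultaneous game, intersect best replies.
Player 1's best replies: c1→T; c2→B; c3→M; c4→M; c5→T.
Player 2's best replies: T→c1; M→c5; B→c5.
Only (T, c1) has each player best-responding; Nash payoffs (8, 6).
Player 2 earns 6 sequentially versus 6 at the Nash outcome: unchanged.

unchanged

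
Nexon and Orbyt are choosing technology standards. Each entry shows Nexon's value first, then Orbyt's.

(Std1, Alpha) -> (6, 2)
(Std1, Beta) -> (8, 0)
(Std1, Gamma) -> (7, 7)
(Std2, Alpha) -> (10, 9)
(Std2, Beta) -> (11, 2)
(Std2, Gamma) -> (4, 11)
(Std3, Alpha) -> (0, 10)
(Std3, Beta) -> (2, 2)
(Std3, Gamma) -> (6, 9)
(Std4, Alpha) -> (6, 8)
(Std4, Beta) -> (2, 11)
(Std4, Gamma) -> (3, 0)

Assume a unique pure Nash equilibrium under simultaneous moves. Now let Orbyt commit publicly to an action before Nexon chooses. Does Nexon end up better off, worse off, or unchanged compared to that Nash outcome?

better off

Nexon best-responds to each possible Orbyt move:
- Alpha → Nexon plays Std2 (best of 6, 10, 0, 6); Orbyt gets 9.
- Beta → Nexon plays Std2 (best of 8, 11, 2, 2); Orbyt gets 2.
- Gamma → Nexon plays Std1 (best of 7, 4, 6, 3); Orbyt gets 7.
Orbyt's induced payoffs are 9, 2, 7, so Orbyt commits to Alpha. Subgame-perfect outcome: (Std2, Alpha) with payoffs (10, 9).
For the simultaneous game, intersect best replies.
Nexon's best replies: Alpha→Std2; Beta→Std2; Gamma→Std1.
Orbyt's best replies: Std1→Gamma; Std2→Gamma; Std3→Alpha; Std4→Beta.
Only (Std1, Gamma) has each player best-responding; Nash payoffs (7, 7).
Nexon earns 10 sequentially versus 7 at the Nash outcome: better off.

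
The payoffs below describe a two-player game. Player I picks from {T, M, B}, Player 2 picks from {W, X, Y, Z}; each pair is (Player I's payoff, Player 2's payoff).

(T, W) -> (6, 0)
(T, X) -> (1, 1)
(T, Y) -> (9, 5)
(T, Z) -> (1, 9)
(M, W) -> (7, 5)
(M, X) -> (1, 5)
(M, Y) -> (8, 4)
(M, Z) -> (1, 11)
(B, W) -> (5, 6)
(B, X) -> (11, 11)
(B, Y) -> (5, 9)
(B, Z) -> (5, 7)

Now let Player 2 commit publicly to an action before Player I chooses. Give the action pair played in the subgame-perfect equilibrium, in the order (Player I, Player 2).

(B, X)

Solve by backward induction (Player 2 leads).
- W: BR = M, leader payoff 5.
- X: BR = B, leader payoff 11.
- Y: BR = T, leader payoff 5.
- Z: BR = B, leader payoff 7.
Player 2's induced payoffs are 5, 11, 5, 7, so Player 2 commits to X. Subgame-perfect outcome: (B, X) with payoffs (11, 11).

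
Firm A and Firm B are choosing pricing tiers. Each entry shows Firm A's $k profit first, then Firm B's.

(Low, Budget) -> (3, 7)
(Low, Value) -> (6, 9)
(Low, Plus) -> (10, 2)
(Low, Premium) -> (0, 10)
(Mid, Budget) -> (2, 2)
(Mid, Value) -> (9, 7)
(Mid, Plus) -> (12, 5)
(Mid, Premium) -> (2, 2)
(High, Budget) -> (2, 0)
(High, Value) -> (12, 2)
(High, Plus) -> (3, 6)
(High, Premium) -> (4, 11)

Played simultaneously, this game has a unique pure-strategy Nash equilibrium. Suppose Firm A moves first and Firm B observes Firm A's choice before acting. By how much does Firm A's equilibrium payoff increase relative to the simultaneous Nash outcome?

Firm B best-responds to each possible Firm A move:
- Low: Firm B compares 7, 9, 2, 10 and picks Premium; Firm A would get 0.
- Mid: Firm B compares 2, 7, 5, 2 and picks Value; Firm A would get 9.
- High: Firm B compares 0, 2, 6, 11 and picks Premium; Firm A would get 4.
Among 0, 9, 4, the best is 9 at Mid. Subgame-perfect outcome: (Mid, Value) with payoffs (9, 7).
For the simultaneous game, intersect best replies.
Firm A's best replies: Budget→Low; Value→High; Plus→Mid; Premium→High.
Firm B's best replies: Low→Premium; Mid→Value; High→Premium.
The unique mutual best reply is (High, Premium), giving (4, 11).
Firm A's commitment gain: 9 − 4 = 5.

5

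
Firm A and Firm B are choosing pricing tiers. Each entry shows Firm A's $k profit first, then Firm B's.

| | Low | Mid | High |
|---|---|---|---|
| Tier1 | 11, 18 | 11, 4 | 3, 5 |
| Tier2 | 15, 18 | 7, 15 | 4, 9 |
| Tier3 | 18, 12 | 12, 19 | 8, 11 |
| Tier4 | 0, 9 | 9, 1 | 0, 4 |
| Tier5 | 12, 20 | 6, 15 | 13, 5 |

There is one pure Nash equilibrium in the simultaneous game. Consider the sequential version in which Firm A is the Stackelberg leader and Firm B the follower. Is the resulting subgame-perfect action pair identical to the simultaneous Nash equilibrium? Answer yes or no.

Backward induction with Firm A moving first.
- Tier1 → Firm B plays Low (best of 18, 4, 5); Firm A gets 11.
- Tier2 → Firm B plays Low (best of 18, 15, 9); Firm A gets 15.
- Tier3 → Firm B plays Mid (best of 12, 19, 11); Firm A gets 12.
- Tier4 → Firm B plays Low (best of 9, 1, 4); Firm A gets 0.
- Tier5 → Firm B plays Low (best of 20, 15, 5); Firm A gets 12.
Maximizing over 11, 15, 12, 0, 12, Firm A chooses Tier2. Subgame-perfect outcome: (Tier2, Low) with payoffs (15, 18).
For the simultaneous game, intersect best replies.
Firm A's best replies: Low→Tier3; Mid→Tier3; High→Tier5.
Firm B's best replies: Tier1→Low; Tier2→Low; Tier3→Mid; Tier4→Low; Tier5→Low.
The unique mutual best reply is (Tier3, Mid), giving (12, 19).
Sequential outcome (Tier2, Low) differs from the Nash profile (Tier3, Mid).

no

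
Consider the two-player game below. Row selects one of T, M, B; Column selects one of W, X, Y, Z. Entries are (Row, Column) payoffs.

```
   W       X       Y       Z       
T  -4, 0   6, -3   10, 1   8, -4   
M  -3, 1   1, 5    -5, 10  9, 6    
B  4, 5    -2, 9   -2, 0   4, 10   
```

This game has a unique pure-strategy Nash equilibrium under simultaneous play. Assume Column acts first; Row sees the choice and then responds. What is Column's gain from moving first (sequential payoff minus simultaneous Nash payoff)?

Row best-responds to each possible Column move:
- W: BR = B, leader payoff 5.
- X: BR = T, leader payoff -3.
- Y: BR = T, leader payoff 1.
- Z: BR = M, leader payoff 6.
Maximizing over 5, -3, 1, 6, Column chooses Z. Subgame-perfect outcome: (M, Z) with payoffs (9, 6).
Under simultaneous play:
Row's best replies: W→B; X→T; Y→T; Z→M.
Column's best replies: T→Y; M→Y; B→Z.
The unique mutual best reply is (T, Y), giving (10, 1).
Column's commitment gain: 6 − 1 = 5.

5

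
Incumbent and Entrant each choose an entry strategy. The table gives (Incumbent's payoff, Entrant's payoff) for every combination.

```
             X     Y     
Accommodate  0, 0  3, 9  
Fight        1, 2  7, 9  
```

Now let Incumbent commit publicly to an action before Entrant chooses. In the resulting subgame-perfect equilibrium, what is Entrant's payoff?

9

Backward induction with Incumbent moving first.
- Accommodate → Entrant plays Y (best of 0, 9); Incumbent gets 3.
- Fight → Entrant plays Y (best of 2, 9); Incumbent gets 7.
Incumbent's induced payoffs are 3, 7, so Incumbent commits to Fight. Subgame-perfect outcome: (Fight, Y) with payoffs (7, 9).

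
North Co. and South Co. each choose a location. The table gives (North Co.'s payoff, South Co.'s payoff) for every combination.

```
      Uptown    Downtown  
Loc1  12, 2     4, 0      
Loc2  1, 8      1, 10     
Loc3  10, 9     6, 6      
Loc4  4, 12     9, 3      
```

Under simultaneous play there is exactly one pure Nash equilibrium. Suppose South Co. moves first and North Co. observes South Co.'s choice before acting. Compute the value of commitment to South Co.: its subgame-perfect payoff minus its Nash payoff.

1

Work backward from North Co.'s decision.
- Uptown: BR = Loc1, leader payoff 2.
- Downtown: BR = Loc4, leader payoff 3.
Maximizing over 2, 3, South Co. chooses Downtown. Subgame-perfect outcome: (Loc4, Downtown) with payoffs (9, 3).
Under simultaneous play:
North Co.'s best replies: Uptown→Loc1; Downtown→Loc4.
South Co.'s best replies: Loc1→Uptown; Loc2→Downtown; Loc3→Uptown; Loc4→Uptown.
The unique mutual best reply is (Loc1, Uptown), giving (12, 2).
South Co.'s commitment gain: 3 − 2 = 1.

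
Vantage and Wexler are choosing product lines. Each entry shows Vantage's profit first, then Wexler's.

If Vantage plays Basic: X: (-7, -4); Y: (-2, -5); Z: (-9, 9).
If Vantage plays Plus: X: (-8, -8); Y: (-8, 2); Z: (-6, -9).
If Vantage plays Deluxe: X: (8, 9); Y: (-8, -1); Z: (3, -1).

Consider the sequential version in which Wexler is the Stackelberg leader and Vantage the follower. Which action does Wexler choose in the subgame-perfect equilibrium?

Work backward from Vantage's decision.
- X: Vantage compares -7, -8, 8 and picks Deluxe; Wexler would get 9.
- Y: Vantage compares -2, -8, -8 and picks Basic; Wexler would get -5.
- Z: Vantage compares -9, -6, 3 and picks Deluxe; Wexler would get -1.
Maximizing over 9, -5, -1, Wexler chooses X. Subgame-perfect outcome: (Deluxe, X) with payoffs (8, 9).

X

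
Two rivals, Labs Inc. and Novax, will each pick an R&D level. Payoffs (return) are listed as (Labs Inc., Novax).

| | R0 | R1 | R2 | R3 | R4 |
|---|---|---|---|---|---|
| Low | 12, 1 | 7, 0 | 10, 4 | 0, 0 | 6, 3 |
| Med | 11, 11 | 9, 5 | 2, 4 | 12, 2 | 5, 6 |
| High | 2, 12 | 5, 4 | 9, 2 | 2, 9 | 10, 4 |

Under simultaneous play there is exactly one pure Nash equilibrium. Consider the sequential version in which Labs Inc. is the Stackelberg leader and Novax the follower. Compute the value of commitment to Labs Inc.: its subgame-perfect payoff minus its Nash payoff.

Backward induction with Labs Inc. moving first.
- Low → Novax plays R2 (best of 1, 0, 4, 0, 3); Labs Inc. gets 10.
- Med → Novax plays R0 (best of 11, 5, 4, 2, 6); Labs Inc. gets 11.
- High → Novax plays R0 (best of 12, 4, 2, 9, 4); Labs Inc. gets 2.
Maximizing over 10, 11, 2, Labs Inc. chooses Med. Subgame-perfect outcome: (Med, R0) with payoffs (11, 11).
For the simultaneous game, intersect best replies.
Labs Inc.'s best replies: R0→Low; R1→Med; R2→Low; R3→Med; R4→High.
Novax's best replies: Low→R2; Med→R0; High→R0.
Only (Low, R2) has each player best-responding; Nash payoffs (10, 4).
Labs Inc.'s commitment gain: 11 − 10 = 1.

1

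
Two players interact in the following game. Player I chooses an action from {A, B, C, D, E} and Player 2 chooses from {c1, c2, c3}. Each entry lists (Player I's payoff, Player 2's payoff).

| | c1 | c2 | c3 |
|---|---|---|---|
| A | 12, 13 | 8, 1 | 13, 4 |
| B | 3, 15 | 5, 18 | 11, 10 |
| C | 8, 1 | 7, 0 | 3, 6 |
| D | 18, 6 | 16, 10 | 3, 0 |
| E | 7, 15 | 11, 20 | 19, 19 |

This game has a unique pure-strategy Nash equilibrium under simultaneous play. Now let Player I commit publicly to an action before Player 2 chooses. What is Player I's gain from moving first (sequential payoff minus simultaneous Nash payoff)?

Work backward from Player 2's decision.
- A: BR = c1, leader payoff 12.
- B: BR = c2, leader payoff 5.
- C: BR = c3, leader payoff 3.
- D: BR = c2, leader payoff 16.
- E: BR = c2, leader payoff 11.
Player I's induced payoffs are 12, 5, 3, 16, 11, so Player I commits to D. Subgame-perfect outcome: (D, c2) with payoffs (16, 10).
Under simultaneous play:
Player I's best replies: c1→D; c2→D; c3→E.
Player 2's best replies: A→c1; B→c2; C→c3; D→c2; E→c2.
Only (D, c2) has each player best-responding; Nash payoffs (16, 10).
Player I's commitment gain: 16 − 16 = 0.

0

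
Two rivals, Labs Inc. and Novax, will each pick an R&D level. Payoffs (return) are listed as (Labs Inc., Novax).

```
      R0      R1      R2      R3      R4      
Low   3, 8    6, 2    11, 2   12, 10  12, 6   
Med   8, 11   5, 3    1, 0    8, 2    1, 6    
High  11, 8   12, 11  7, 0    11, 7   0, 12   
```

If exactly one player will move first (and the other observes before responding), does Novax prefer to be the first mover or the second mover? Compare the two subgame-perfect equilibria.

If Labs Inc. leads: Novax's best replies are Low→R3, Med→R0, High→R4; Labs Inc.'s induced payoffs 12, 8, 0; outcome (Low, R3), payoffs (12, 10).
If Novax leads: Labs Inc.'s best replies are R0→High, R1→High, R2→Low, R3→Low, R4→Low; Novax's induced payoffs 8, 11, 2, 10, 6; outcome (High, R1), payoffs (12, 11).
Novax gets 11 moving first and 10 moving second, so Novax prefers to move first.

first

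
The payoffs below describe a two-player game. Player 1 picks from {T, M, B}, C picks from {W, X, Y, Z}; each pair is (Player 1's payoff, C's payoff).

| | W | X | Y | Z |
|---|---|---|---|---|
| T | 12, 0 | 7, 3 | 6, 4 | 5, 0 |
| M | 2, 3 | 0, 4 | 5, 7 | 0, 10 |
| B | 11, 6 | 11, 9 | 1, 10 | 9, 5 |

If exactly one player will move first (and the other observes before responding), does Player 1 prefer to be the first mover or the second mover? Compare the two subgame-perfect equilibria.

If Player 1 leads: C's best replies are T→Y, M→Z, B→Y; Player 1's induced payoffs 6, 0, 1; outcome (T, Y), payoffs (6, 4).
If C leads: Player 1's best replies are W→T, X→B, Y→T, Z→B; C's induced payoffs 0, 9, 4, 5; outcome (B, X), payoffs (11, 9).
Player 1 gets 6 moving first and 11 moving second, so Player 1 prefers to move second.

second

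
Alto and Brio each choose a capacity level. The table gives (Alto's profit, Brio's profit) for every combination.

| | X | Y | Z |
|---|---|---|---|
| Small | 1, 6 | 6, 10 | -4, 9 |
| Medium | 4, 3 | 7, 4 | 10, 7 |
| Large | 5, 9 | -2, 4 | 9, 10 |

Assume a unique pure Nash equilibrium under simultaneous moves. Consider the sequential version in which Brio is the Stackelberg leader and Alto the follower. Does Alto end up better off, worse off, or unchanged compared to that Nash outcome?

worse off

Solve by backward induction (Brio leads).
- X: Alto compares 1, 4, 5 and picks Large; Brio would get 9.
- Y: Alto compares 6, 7, -2 and picks Medium; Brio would get 4.
- Z: Alto compares -4, 10, 9 and picks Medium; Brio would get 7.
Among 9, 4, 7, the best is 9 at X. Subgame-perfect outcome: (Large, X) with payoffs (5, 9).
Now find the simultaneous Nash equilibrium.
Alto's best replies: X→Large; Y→Medium; Z→Medium.
Brio's best replies: Small→Y; Medium→Z; Large→Z.
Only (Medium, Z) has each player best-responding; Nash payoffs (10, 7).
Alto earns 5 sequentially versus 10 at the Nash outcome: worse off.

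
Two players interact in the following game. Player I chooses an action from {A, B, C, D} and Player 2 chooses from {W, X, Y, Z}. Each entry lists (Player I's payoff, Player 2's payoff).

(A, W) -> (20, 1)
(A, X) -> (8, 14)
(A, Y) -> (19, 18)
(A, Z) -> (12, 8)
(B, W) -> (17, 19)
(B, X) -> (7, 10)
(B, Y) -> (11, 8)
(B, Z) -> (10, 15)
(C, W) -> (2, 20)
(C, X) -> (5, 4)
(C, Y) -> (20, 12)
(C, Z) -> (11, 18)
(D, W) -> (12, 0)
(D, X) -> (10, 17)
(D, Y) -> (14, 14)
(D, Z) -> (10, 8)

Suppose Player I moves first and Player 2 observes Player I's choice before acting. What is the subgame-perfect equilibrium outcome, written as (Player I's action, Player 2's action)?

(A, Y)

Player 2 best-responds to each possible Player I move:
- A → Player 2 plays Y (best of 1, 14, 18, 8); Player I gets 19.
- B → Player 2 plays W (best of 19, 10, 8, 15); Player I gets 17.
- C → Player 2 plays W (best of 20, 4, 12, 18); Player I gets 2.
- D → Player 2 plays X (best of 0, 17, 14, 8); Player I gets 10.
Among 19, 17, 2, 10, the best is 19 at A. Subgame-perfect outcome: (A, Y) with payoffs (19, 18).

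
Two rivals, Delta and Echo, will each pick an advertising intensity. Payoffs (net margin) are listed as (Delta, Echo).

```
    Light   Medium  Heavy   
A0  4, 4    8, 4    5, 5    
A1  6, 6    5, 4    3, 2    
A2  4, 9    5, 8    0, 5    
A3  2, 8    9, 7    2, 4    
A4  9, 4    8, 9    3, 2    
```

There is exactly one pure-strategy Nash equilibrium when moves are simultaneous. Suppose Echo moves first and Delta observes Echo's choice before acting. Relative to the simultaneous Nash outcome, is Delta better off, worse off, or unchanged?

better off

Backward induction with Echo moving first.
- Light → Delta plays A4 (best of 4, 6, 4, 2, 9); Echo gets 4.
- Medium → Delta plays A3 (best of 8, 5, 5, 9, 8); Echo gets 7.
- Heavy → Delta plays A0 (best of 5, 3, 0, 2, 3); Echo gets 5.
Echo's induced payoffs are 4, 7, 5, so Echo commits to Medium. Subgame-perfect outcome: (A3, Medium) with payoffs (9, 7).
Now find the simultaneous Nash equilibrium.
Delta's best replies: Light→A4; Medium→A3; Heavy→A0.
Echo's best replies: A0→Heavy; A1→Light; A2→Light; A3→Light; A4→Medium.
The unique mutual best reply is (A0, Heavy), giving (5, 5).
Delta earns 9 sequentially versus 5 at the Nash outcome: better off.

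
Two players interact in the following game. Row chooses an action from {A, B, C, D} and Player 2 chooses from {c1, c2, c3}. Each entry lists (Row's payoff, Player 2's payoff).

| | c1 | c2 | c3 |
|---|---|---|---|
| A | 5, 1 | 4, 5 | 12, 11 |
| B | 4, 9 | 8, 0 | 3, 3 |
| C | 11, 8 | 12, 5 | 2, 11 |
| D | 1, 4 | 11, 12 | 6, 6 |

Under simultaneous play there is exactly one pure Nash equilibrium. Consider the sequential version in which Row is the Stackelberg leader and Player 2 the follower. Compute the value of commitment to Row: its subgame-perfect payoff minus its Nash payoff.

Backward induction with Row moving first.
- A: Player 2 compares 1, 5, 11 and picks c3; Row would get 12.
- B: Player 2 compares 9, 0, 3 and picks c1; Row would get 4.
- C: Player 2 compares 8, 5, 11 and picks c3; Row would get 2.
- D: Player 2 compares 4, 12, 6 and picks c2; Row would get 11.
Among 12, 4, 2, 11, the best is 12 at A. Subgame-perfect outcome: (A, c3) with payoffs (12, 11).
For the simultaneous game, intersect best replies.
Row's best replies: c1→C; c2→C; c3→A.
Player 2's best replies: A→c3; B→c1; C→c3; D→c2.
The unique mutual best reply is (A, c3), giving (12, 11).
Row's commitment gain: 12 − 12 = 0.

0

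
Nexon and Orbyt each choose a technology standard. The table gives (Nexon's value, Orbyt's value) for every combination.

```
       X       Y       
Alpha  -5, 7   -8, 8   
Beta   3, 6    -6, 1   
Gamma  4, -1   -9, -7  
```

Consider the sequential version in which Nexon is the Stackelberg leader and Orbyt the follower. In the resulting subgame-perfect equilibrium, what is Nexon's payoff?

Orbyt best-responds to each possible Nexon move:
- Alpha → Orbyt plays Y (best of 7, 8); Nexon gets -8.
- Beta → Orbyt plays X (best of 6, 1); Nexon gets 3.
- Gamma → Orbyt plays X (best of -1, -7); Nexon gets 4.
Maximizing over -8, 3, 4, Nexon chooses Gamma. Subgame-perfect outcome: (Gamma, X) with payoffs (4, -1).

4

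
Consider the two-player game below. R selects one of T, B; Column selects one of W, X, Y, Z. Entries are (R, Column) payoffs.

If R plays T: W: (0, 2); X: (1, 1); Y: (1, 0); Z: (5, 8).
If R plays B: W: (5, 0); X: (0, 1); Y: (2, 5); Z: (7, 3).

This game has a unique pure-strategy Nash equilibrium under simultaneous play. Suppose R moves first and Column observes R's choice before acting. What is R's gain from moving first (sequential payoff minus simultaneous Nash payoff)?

Work backward from Column's decision.
- T → Column plays Z (best of 2, 1, 0, 8); R gets 5.
- B → Column plays Y (best of 0, 1, 5, 3); R gets 2.
Maximizing over 5, 2, R chooses T. Subgame-perfect outcome: (T, Z) with payoffs (5, 8).
Now find the simultaneous Nash equilibrium.
R's best replies: W→B; X→T; Y→B; Z→B.
Column's best replies: T→Z; B→Y.
Only (B, Y) has each player best-responding; Nash payoffs (2, 5).
R's commitment gain: 5 − 2 = 3.

3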